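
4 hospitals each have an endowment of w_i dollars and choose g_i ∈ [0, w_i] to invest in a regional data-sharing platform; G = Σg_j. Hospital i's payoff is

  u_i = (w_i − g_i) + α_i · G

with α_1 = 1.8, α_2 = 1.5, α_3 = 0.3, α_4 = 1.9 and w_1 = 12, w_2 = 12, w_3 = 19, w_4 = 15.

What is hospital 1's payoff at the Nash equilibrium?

∂u_i/∂g_i = α_i − 1, so hospital i contributes w_i if α_i > 1, else 0.
α_i > 1 for i ∈ {1, 2, 4}; NE contributions (12, 12, 0, 15), G = 39.
u_1 = (12 − 12) + 1.8·39 = 70.2.

70.2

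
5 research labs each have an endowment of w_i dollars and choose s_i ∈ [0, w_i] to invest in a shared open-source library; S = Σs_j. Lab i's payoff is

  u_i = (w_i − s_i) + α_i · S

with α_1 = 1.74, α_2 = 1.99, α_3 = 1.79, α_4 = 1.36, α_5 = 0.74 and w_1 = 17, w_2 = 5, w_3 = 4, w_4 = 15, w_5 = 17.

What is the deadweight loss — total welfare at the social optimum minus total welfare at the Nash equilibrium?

112.54

∂u_i/∂s_i = α_i − 1, so lab i contributes w_i if α_i > 1, else 0.
α_i > 1 for i ∈ {1, 2, 3, 4}; NE contributions (17, 5, 4, 15, 0), S = 41.
W^NE = Σw_i − S^NE + (Σα_i)·S^NE = 58 + 6.62·41 = 329.42.
Planner: ∂(Σu_j)/∂s_i = Σα_j − 1 = 6.62 > 0, so everyone contributes w_i; S^SO = 58, W^SO = 58 + 6.62·58 = 441.96.
Deadweight loss = 112.54.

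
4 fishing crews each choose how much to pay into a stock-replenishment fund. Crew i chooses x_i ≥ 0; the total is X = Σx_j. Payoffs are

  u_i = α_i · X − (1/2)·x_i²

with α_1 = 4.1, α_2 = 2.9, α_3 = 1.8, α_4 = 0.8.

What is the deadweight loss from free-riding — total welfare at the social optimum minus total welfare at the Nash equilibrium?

Crew i's FOC: ∂u_i/∂x_i = α_i − x_i = 0, so x_i* = α_i.
NE contributions = (4.1, 2.9, 1.8, 0.8); X = 9.6.
W^NE = (Σα)·X − ½Σα_i² = 9.6² − ½·29.1 = 77.61.
Planner sets x_i = Σα_j = 9.6 for every i, so X^SO = 4·9.6 = 38.4.
W^SO = (Σα)·X^SO − ½·4·(Σα)² = (4/2)·9.6² = 184.32.
Deadweight loss = W^SO − W^NE = 106.71.

106.71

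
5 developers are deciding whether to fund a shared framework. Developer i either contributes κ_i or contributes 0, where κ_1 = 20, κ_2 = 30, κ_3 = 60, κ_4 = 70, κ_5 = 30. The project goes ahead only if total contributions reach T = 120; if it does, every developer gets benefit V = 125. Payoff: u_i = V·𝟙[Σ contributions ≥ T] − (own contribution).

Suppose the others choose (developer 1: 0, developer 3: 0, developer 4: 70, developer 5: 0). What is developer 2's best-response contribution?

Others' total = 70. Even contributing 30 gives 100 < 120: no benefit either way.
Best response: 0.

0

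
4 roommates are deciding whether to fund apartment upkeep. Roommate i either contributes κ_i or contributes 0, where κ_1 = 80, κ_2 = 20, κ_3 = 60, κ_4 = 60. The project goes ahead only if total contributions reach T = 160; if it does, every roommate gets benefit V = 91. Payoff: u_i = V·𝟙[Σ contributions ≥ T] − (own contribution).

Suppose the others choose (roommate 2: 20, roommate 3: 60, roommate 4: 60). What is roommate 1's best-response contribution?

80

Others' total = 140. Contributing 80 brings total to 220 ≥ 160: gain V − κ_1 = 11.
Best response: 80.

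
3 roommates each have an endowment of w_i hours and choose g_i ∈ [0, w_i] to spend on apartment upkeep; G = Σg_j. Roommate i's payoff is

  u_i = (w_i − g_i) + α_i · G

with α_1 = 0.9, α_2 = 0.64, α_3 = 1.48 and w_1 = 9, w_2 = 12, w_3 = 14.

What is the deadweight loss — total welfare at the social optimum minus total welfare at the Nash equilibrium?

∂u_i/∂g_i = α_i − 1, so roommate i contributes w_i if α_i > 1, else 0.
α_i > 1 for i ∈ {3}; NE contributions (0, 0, 14), G = 14.
W^NE = Σw_i − G^NE + (Σα_i)·G^NE = 35 + 2.02·14 = 63.28.
Planner: ∂(Σu_j)/∂g_i = Σα_j − 1 = 2.02 > 0, so everyone contributes w_i; G^SO = 35, W^SO = 35 + 2.02·35 = 105.7.
Deadweight loss = 42.42.

42.42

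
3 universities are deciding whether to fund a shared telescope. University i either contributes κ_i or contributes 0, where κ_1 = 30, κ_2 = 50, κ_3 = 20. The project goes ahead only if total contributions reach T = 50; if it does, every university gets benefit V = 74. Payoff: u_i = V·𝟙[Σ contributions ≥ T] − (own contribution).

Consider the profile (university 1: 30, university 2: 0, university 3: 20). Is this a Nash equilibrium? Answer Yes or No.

Yes

Total = 50 ≥ 50: provided.
University 1 (pledges 30, payoff 44): dropping to 0 → total 20, payoff 0. No gain.
University 2 (pledges 0, payoff 74): pledging 50 → total 100, payoff 24. No gain.
University 3 (pledges 20, payoff 54): dropping to 0 → total 30, payoff 0. No gain.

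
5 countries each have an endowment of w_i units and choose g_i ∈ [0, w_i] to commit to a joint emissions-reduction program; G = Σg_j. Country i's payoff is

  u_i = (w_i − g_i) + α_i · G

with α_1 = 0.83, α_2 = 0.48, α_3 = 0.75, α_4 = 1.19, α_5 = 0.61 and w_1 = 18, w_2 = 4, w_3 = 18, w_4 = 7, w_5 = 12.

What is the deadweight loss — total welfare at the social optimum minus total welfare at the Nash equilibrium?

148.72

∂u_i/∂g_i = α_i − 1, so country i contributes w_i if α_i > 1, else 0.
α_i > 1 for i ∈ {4}; NE contributions (0, 0, 0, 7, 0), G = 7.
W^NE = Σw_i − G^NE + (Σα_i)·G^NE = 59 + 2.86·7 = 79.02.
Planner: ∂(Σu_j)/∂g_i = Σα_j − 1 = 2.86 > 0, so everyone contributes w_i; G^SO = 59, W^SO = 59 + 2.86·59 = 227.74.
Deadweight loss = 148.72.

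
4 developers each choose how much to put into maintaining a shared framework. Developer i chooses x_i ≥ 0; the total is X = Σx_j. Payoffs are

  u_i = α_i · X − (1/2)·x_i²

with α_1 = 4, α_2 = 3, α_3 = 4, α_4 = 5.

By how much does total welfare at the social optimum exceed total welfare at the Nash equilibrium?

Developer i's FOC: ∂u_i/∂x_i = α_i − x_i = 0, so x_i* = α_i.
NE contributions = (4, 3, 4, 5); X = 16.
W^NE = (Σα)·X − ½Σα_i² = 16² − ½·66 = 223.
Planner sets x_i = Σα_j = 16 for every i, so X^SO = 4·16 = 64.
W^SO = (Σα)·X^SO − ½·4·(Σα)² = (4/2)·16² = 512.
Deadweight loss = W^SO − W^NE = 289.

289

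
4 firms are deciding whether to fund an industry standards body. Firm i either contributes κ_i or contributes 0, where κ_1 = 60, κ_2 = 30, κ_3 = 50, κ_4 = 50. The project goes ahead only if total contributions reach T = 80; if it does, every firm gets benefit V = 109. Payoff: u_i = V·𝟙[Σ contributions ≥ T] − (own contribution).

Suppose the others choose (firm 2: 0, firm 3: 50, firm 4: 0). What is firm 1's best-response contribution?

60

Others' total = 50. Contributing 60 brings total to 110 ≥ 80: gain V − κ_1 = 49.
Best response: 60.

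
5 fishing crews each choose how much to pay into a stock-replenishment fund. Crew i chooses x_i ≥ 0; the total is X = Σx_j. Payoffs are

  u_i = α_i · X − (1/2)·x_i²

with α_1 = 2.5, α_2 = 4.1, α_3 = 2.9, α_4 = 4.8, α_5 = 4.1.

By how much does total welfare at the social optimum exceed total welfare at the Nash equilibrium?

Crew i's FOC: ∂u_i/∂x_i = α_i − x_i = 0, so x_i* = α_i.
NE contributions = (2.5, 4.1, 2.9, 4.8, 4.1); X = 18.4.
W^NE = (Σα)·X − ½Σα_i² = 18.4² − ½·71.32 = 302.9.
Planner sets x_i = Σα_j = 18.4 for every i, so X^SO = 5·18.4 = 92.
W^SO = (Σα)·X^SO − ½·5·(Σα)² = (5/2)·18.4² = 846.4.
Deadweight loss = W^SO − W^NE = 543.5.

543.5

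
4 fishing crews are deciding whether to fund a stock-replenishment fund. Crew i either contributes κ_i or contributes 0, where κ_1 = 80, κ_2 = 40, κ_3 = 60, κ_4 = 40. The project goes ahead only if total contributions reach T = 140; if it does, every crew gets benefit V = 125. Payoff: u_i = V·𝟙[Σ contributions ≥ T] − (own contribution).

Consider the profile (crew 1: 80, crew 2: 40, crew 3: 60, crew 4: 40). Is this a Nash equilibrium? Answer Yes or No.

Total = 220 ≥ 140: provided.
Crew 1 (pledges 80, payoff 45): dropping to 0 → total 140, payoff 125. Profitable deviation.

No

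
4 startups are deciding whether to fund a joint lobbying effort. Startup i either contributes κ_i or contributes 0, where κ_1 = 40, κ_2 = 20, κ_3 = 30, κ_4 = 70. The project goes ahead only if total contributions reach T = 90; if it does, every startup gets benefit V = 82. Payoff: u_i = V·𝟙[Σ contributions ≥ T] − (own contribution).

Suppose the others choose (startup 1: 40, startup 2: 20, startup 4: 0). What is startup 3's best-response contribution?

Others' total = 60. Contributing 30 brings total to 90 ≥ 90: gain V − κ_3 = 52.
Best response: 30.

30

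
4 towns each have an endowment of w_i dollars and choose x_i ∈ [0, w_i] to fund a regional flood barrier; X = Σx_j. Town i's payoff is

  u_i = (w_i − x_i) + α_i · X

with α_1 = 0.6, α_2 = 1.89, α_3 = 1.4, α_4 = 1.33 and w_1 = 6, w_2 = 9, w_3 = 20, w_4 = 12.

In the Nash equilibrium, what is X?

41

∂u_i/∂x_i = α_i − 1, so town i contributes w_i if α_i > 1, else 0.
α_i > 1 for i ∈ {2, 3, 4}; NE contributions (0, 9, 20, 12), X = 41.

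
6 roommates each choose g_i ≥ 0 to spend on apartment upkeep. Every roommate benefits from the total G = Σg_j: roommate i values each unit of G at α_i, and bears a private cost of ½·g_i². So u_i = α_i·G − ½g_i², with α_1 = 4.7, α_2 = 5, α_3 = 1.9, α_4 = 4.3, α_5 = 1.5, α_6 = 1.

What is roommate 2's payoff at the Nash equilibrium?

Roommate i's FOC: ∂u_i/∂g_i = α_i − g_i = 0, so g_i* = α_i.
NE contributions = (4.7, 5, 1.9, 4.3, 1.5, 1); G = 18.4.
u_2 = α_2·G − ½·(g_2)² = 5·18.4 − ½·5² = 79.5.

79.5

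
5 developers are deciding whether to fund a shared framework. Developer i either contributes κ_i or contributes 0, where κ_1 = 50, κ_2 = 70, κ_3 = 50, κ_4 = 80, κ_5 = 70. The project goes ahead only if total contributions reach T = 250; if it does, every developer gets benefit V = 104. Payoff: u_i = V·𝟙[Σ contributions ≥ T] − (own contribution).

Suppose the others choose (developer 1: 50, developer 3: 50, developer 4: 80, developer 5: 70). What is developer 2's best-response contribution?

Others' total = 250 ≥ 250; contributing adds cost 70 for no extra benefit.
Best response: 0.

0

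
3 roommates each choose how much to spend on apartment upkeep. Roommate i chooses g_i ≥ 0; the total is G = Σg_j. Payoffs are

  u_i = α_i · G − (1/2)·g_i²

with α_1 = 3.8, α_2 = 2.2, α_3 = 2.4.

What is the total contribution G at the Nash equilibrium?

Roommate i's FOC: ∂u_i/∂g_i = α_i − g_i = 0, so g_i* = α_i.
NE contributions = (3.8, 2.2, 2.4); G = 8.4.

8.4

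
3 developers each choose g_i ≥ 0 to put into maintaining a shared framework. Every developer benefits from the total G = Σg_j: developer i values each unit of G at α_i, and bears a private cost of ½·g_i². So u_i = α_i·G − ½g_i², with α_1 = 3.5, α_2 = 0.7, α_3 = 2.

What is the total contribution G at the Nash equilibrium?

Developer i's FOC: ∂u_i/∂g_i = α_i − g_i = 0, so g_i* = α_i.
NE contributions = (3.5, 0.7, 2); G = 6.2.

6.2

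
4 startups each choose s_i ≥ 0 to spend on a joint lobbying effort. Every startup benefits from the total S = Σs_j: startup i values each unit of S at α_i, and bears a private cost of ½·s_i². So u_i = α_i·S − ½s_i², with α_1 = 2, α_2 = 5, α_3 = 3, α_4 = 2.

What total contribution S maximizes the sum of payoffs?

48

Planner FOC: ∂(Σu_j)/∂s_i = (Σα_j) − s_i = 0, so s_i^SO = Σα_j = 12 for every i; S^SO = 48.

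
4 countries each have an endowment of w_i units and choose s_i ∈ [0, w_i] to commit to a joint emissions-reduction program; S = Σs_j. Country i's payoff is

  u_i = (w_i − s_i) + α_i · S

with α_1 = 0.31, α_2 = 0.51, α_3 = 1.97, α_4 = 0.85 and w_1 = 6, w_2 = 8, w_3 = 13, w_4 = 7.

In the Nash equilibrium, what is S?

∂u_i/∂s_i = α_i − 1, so country i contributes w_i if α_i > 1, else 0.
α_i > 1 for i ∈ {3}; NE contributions (0, 0, 13, 0), S = 13.

13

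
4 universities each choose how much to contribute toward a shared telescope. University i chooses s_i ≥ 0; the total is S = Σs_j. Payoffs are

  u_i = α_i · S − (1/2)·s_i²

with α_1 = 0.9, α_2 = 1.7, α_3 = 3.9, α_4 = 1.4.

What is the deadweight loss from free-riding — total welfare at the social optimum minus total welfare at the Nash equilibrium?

72.845

University i's FOC: ∂u_i/∂s_i = α_i − s_i = 0, so s_i* = α_i.
NE contributions = (0.9, 1.7, 3.9, 1.4); S = 7.9.
W^NE = (Σα)·S − ½Σα_i² = 7.9² − ½·20.87 = 51.975.
Planner sets s_i = Σα_j = 7.9 for every i, so S^SO = 4·7.9 = 31.6.
W^SO = (Σα)·S^SO − ½·4·(Σα)² = (4/2)·7.9² = 124.82.
Deadweight loss = W^SO − W^NE = 72.845.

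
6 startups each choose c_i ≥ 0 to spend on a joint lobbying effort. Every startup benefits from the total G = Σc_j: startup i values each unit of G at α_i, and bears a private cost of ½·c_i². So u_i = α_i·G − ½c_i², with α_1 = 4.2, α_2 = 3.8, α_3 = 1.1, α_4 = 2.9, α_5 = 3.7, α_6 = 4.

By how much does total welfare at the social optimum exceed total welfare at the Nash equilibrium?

811.875

Startup i's FOC: ∂u_i/∂c_i = α_i − c_i = 0, so c_i* = α_i.
NE contributions = (4.2, 3.8, 1.1, 2.9, 3.7, 4); G = 19.7.
W^NE = (Σα)·G − ½Σα_i² = 19.7² − ½·71.39 = 352.395.
Planner sets c_i = Σα_j = 19.7 for every i, so G^SO = 6·19.7 = 118.2.
W^SO = (Σα)·G^SO − ½·6·(Σα)² = (6/2)·19.7² = 1164.27.
Deadweight loss = W^SO − W^NE = 811.875.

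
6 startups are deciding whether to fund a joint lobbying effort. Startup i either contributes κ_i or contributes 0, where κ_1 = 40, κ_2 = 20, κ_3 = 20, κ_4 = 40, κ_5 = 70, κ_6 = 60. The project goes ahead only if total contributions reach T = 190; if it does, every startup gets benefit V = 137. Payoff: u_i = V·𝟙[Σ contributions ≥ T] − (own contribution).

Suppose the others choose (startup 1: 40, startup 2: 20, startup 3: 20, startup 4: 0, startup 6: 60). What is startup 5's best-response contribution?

Others' total = 140. Contributing 70 brings total to 210 ≥ 190: gain V − κ_5 = 67.
Best response: 70.

70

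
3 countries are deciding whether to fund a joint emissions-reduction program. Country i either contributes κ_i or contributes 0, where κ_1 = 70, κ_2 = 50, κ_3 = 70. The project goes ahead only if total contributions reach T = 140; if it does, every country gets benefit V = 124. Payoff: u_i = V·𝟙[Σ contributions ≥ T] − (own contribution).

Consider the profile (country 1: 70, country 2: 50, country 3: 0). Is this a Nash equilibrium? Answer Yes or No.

Total = 120 < 140: not provided.
Country 1 (pledges 70, payoff -70): dropping to 0 → total 50, payoff 0. Profitable deviation.

No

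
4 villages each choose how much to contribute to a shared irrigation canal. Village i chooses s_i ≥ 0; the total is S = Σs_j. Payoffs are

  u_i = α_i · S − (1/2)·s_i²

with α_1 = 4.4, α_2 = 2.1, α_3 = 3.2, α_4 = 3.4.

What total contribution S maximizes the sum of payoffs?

Planner FOC: ∂(Σu_j)/∂s_i = (Σα_j) − s_i = 0, so s_i^SO = Σα_j = 13.1 for every i; S^SO = 52.4.

52.4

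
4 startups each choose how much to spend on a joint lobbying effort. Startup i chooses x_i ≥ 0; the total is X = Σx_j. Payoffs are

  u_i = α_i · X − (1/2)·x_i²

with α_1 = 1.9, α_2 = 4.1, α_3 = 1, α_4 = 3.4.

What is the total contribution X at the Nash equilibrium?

Startup i's FOC: ∂u_i/∂x_i = α_i − x_i = 0, so x_i* = α_i.
NE contributions = (1.9, 4.1, 1, 3.4); X = 10.4.

10.4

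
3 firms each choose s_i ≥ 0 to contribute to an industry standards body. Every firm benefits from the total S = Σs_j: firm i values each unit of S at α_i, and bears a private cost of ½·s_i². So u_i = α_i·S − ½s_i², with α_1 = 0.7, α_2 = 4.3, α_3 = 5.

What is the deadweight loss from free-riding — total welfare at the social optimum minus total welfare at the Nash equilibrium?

Firm i's FOC: ∂u_i/∂s_i = α_i − s_i = 0, so s_i* = α_i.
NE contributions = (0.7, 4.3, 5); S = 10.
W^NE = (Σα)·S − ½Σα_i² = 10² − ½·43.98 = 78.01.
Planner sets s_i = Σα_j = 10 for every i, so S^SO = 3·10 = 30.
W^SO = (Σα)·S^SO − ½·3·(Σα)² = (3/2)·10² = 150.
Deadweight loss = W^SO − W^NE = 71.99.

71.99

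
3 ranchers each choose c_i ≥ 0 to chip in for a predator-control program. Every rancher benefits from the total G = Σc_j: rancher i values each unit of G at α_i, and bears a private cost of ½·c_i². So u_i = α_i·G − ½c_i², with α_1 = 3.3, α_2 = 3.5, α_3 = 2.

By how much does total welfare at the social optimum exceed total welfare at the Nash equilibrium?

Rancher i's FOC: ∂u_i/∂c_i = α_i − c_i = 0, so c_i* = α_i.
NE contributions = (3.3, 3.5, 2); G = 8.8.
W^NE = (Σα)·G − ½Σα_i² = 8.8² − ½·27.14 = 63.87.
Planner sets c_i = Σα_j = 8.8 for every i, so G^SO = 3·8.8 = 26.4.
W^SO = (Σα)·G^SO − ½·3·(Σα)² = (3/2)·8.8² = 116.16.
Deadweight loss = W^SO − W^NE = 52.29.

52.29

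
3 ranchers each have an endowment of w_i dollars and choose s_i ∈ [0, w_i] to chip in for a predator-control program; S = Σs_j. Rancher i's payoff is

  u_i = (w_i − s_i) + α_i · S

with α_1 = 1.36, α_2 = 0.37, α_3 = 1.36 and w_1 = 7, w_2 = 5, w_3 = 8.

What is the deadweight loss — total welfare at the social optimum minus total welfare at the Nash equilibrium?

10.45

∂u_i/∂s_i = α_i − 1, so rancher i contributes w_i if α_i > 1, else 0.
α_i > 1 for i ∈ {1, 3}; NE contributions (7, 0, 8), S = 15.
W^NE = Σw_i − S^NE + (Σα_i)·S^NE = 20 + 2.09·15 = 51.35.
Planner: ∂(Σu_j)/∂s_i = Σα_j − 1 = 2.09 > 0, so everyone contributes w_i; S^SO = 20, W^SO = 20 + 2.09·20 = 61.8.
Deadweight loss = 10.45.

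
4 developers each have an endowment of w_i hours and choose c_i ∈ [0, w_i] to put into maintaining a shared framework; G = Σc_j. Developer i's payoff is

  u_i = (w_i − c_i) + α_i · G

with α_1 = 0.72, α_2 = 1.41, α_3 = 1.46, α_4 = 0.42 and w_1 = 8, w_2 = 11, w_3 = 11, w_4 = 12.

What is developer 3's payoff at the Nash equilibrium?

∂u_i/∂c_i = α_i − 1, so developer i contributes w_i if α_i > 1, else 0.
α_i > 1 for i ∈ {2, 3}; NE contributions (0, 11, 11, 0), G = 22.
u_3 = (11 − 11) + 1.46·22 = 32.12.

32.12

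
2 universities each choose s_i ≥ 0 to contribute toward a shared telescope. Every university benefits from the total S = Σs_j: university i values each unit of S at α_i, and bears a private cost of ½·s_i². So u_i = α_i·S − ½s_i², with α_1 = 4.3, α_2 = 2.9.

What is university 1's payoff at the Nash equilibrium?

21.715

University i's FOC: ∂u_i/∂s_i = α_i − s_i = 0, so s_i* = α_i.
NE contributions = (4.3, 2.9); S = 7.2.
u_1 = α_1·S − ½·(s_1)² = 4.3·7.2 − ½·4.3² = 21.715.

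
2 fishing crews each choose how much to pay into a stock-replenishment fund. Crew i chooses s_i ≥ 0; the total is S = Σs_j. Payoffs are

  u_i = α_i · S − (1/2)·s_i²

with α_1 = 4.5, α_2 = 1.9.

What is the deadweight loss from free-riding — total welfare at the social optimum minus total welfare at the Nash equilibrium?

Crew i's FOC: ∂u_i/∂s_i = α_i − s_i = 0, so s_i* = α_i.
NE contributions = (4.5, 1.9); S = 6.4.
W^NE = (Σα)·S − ½Σα_i² = 6.4² − ½·23.86 = 29.03.
Planner sets s_i = Σα_j = 6.4 for every i, so S^SO = 2·6.4 = 12.8.
W^SO = (Σα)·S^SO − ½·2·(Σα)² = (2/2)·6.4² = 40.96.
Deadweight loss = W^SO − W^NE = 11.93.

11.93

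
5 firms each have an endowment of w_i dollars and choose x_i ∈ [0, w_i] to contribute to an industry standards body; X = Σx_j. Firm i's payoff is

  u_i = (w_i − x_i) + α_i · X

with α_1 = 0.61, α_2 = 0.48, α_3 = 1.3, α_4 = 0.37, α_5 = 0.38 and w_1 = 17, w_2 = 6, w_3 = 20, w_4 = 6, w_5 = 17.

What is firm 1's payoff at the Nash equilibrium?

29.2

∂u_i/∂x_i = α_i − 1, so firm i contributes w_i if α_i > 1, else 0.
α_i > 1 for i ∈ {3}; NE contributions (0, 0, 20, 0, 0), X = 20.
u_1 = (17 − 0) + 0.61·20 = 29.2.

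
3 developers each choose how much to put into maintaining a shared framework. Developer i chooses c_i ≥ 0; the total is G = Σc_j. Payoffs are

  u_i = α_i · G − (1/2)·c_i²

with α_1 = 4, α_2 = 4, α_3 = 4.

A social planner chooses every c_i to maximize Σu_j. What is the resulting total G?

36

Planner FOC: ∂(Σu_j)/∂c_i = (Σα_j) − c_i = 0, so c_i^SO = Σα_j = 12 for every i; G^SO = 36.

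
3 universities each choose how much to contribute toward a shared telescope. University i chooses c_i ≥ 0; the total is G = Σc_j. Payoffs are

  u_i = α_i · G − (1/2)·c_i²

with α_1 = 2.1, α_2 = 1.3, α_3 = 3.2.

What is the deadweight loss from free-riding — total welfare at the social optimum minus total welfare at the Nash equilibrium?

University i's FOC: ∂u_i/∂c_i = α_i − c_i = 0, so c_i* = α_i.
NE contributions = (2.1, 1.3, 3.2); G = 6.6.
W^NE = (Σα)·G − ½Σα_i² = 6.6² − ½·16.34 = 35.39.
Planner sets c_i = Σα_j = 6.6 for every i, so G^SO = 3·6.6 = 19.8.
W^SO = (Σα)·G^SO − ½·3·(Σα)² = (3/2)·6.6² = 65.34.
Deadweight loss = W^SO − W^NE = 29.95.

29.95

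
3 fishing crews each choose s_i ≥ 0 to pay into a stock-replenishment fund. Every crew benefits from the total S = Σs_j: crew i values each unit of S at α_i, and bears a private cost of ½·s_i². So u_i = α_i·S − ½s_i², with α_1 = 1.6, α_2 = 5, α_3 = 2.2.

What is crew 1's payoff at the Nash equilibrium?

Crew i's FOC: ∂u_i/∂s_i = α_i − s_i = 0, so s_i* = α_i.
NE contributions = (1.6, 5, 2.2); S = 8.8.
u_1 = α_1·S − ½·(s_1)² = 1.6·8.8 − ½·1.6² = 12.8.

12.8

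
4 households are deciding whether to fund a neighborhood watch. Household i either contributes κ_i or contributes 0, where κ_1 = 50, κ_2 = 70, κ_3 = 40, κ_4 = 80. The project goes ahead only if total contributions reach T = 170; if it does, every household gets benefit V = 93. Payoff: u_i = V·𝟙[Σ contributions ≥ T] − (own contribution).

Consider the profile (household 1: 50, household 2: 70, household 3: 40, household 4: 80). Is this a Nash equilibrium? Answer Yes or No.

No

Total = 240 ≥ 170: provided.
Household 1 (pledges 50, payoff 43): dropping to 0 → total 190, payoff 93. Profitable deviation.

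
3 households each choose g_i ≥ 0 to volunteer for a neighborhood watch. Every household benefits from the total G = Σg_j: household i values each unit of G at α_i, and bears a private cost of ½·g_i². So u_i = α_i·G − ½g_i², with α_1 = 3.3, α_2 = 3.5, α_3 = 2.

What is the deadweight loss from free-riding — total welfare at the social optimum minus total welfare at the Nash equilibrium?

Household i's FOC: ∂u_i/∂g_i = α_i − g_i = 0, so g_i* = α_i.
NE contributions = (3.3, 3.5, 2); G = 8.8.
W^NE = (Σα)·G − ½Σα_i² = 8.8² − ½·27.14 = 63.87.
Planner sets g_i = Σα_j = 8.8 for every i, so G^SO = 3·8.8 = 26.4.
W^SO = (Σα)·G^SO − ½·3·(Σα)² = (3/2)·8.8² = 116.16.
Deadweight loss = W^SO − W^NE = 52.29.

52.29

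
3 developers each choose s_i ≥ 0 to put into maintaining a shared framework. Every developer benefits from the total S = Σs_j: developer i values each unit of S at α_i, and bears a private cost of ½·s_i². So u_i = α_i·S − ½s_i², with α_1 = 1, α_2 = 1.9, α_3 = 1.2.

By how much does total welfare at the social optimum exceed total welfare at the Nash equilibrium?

Developer i's FOC: ∂u_i/∂s_i = α_i − s_i = 0, so s_i* = α_i.
NE contributions = (1, 1.9, 1.2); S = 4.1.
W^NE = (Σα)·S − ½Σα_i² = 4.1² − ½·6.05 = 13.785.
Planner sets s_i = Σα_j = 4.1 for every i, so S^SO = 3·4.1 = 12.3.
W^SO = (Σα)·S^SO − ½·3·(Σα)² = (3/2)·4.1² = 25.215.
Deadweight loss = W^SO − W^NE = 11.43.

11.43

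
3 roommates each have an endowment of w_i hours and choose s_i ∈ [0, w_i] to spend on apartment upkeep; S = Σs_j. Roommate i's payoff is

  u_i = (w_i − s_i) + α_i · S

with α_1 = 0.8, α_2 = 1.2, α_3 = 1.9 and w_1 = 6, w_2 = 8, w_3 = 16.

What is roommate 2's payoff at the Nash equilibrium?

28.8

∂u_i/∂s_i = α_i − 1, so roommate i contributes w_i if α_i > 1, else 0.
α_i > 1 for i ∈ {2, 3}; NE contributions (0, 8, 16), S = 24.
u_2 = (8 − 8) + 1.2·24 = 28.8.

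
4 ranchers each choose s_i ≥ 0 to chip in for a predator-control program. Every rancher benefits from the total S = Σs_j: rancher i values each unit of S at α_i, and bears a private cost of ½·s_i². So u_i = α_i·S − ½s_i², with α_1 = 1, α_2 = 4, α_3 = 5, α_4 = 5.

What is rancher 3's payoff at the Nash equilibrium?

62.5

Rancher i's FOC: ∂u_i/∂s_i = α_i − s_i = 0, so s_i* = α_i.
NE contributions = (1, 4, 5, 5); S = 15.
u_3 = α_3·S − ½·(s_3)² = 5·15 − ½·5² = 62.5.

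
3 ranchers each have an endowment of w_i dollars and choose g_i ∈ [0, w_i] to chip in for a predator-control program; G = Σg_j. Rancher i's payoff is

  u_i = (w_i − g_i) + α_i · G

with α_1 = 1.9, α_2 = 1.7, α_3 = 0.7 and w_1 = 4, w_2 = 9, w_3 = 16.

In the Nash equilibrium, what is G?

∂u_i/∂g_i = α_i − 1, so rancher i contributes w_i if α_i > 1, else 0.
α_i > 1 for i ∈ {1, 2}; NE contributions (4, 9, 0), G = 13.

13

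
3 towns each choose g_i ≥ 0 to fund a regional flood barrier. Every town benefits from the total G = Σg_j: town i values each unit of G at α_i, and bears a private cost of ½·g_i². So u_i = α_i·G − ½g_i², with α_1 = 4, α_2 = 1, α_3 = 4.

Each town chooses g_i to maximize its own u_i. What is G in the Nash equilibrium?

Town i's FOC: ∂u_i/∂g_i = α_i − g_i = 0, so g_i* = α_i.
NE contributions = (4, 1, 4); G = 9.

9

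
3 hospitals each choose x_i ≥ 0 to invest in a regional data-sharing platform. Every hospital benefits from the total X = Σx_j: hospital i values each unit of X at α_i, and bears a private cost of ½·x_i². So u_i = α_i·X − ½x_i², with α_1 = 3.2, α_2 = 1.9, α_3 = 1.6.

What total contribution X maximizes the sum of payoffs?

20.1

Planner FOC: ∂(Σu_j)/∂x_i = (Σα_j) − x_i = 0, so x_i^SO = Σα_j = 6.7 for every i; X^SO = 20.1.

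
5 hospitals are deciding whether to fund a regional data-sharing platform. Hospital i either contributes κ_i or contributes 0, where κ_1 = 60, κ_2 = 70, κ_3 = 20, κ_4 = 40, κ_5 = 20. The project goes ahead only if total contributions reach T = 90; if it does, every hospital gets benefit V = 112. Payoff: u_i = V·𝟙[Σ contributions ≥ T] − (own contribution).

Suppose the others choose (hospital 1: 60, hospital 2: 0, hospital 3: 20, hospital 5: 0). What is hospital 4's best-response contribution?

Others' total = 80. Contributing 40 brings total to 120 ≥ 90: gain V − κ_4 = 72.
Best response: 40.

40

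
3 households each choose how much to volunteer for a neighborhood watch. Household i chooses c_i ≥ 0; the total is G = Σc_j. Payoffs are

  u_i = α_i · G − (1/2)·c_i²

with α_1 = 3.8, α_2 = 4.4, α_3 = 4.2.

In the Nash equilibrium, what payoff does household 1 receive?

39.9

Household i's FOC: ∂u_i/∂c_i = α_i − c_i = 0, so c_i* = α_i.
NE contributions = (3.8, 4.4, 4.2); G = 12.4.
u_1 = α_1·G − ½·(c_1)² = 3.8·12.4 − ½·3.8² = 39.9.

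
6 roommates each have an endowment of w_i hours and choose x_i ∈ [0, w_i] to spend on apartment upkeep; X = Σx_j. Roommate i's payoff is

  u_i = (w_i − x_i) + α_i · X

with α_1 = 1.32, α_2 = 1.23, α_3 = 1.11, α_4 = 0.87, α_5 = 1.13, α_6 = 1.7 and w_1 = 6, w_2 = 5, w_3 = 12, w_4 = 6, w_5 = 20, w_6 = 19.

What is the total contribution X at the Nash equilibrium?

∂u_i/∂x_i = α_i − 1, so roommate i contributes w_i if α_i > 1, else 0.
α_i > 1 for i ∈ {1, 2, 3, 5, 6}; NE contributions (6, 5, 12, 0, 20, 19), X = 62.

62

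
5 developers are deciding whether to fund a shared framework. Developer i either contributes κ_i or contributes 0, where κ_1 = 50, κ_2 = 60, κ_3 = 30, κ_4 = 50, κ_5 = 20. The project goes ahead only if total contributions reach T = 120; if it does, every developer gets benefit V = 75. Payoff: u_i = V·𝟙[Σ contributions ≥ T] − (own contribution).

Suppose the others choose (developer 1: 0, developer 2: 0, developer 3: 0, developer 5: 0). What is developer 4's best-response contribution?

Others' total = 0. Even contributing 50 gives 50 < 120: no benefit either way.
Best response: 0.

0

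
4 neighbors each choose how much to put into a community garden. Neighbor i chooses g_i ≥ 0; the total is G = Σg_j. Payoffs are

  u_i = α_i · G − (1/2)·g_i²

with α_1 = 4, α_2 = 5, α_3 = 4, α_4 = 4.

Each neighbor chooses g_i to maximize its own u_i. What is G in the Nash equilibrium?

Neighbor i's FOC: ∂u_i/∂g_i = α_i − g_i = 0, so g_i* = α_i.
NE contributions = (4, 5, 4, 4); G = 17.

17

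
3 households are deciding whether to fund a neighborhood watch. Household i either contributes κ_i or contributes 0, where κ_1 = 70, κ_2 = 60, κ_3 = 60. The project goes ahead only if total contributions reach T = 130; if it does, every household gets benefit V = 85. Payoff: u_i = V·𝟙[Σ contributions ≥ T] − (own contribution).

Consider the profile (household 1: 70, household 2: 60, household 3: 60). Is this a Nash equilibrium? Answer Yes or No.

Total = 190 ≥ 130: provided.
Household 1 (pledges 70, payoff 15): dropping to 0 → total 120, payoff 0. No gain.
Household 2 (pledges 60, payoff 25): dropping to 0 → total 130, payoff 85. Profitable deviation.

No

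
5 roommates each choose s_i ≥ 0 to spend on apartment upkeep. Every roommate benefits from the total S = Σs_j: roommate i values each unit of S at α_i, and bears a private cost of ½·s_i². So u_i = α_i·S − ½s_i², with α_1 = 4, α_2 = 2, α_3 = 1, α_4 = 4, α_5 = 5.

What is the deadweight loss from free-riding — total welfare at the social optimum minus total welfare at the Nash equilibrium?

415

Roommate i's FOC: ∂u_i/∂s_i = α_i − s_i = 0, so s_i* = α_i.
NE contributions = (4, 2, 1, 4, 5); S = 16.
W^NE = (Σα)·S − ½Σα_i² = 16² − ½·62 = 225.
Planner sets s_i = Σα_j = 16 for every i, so S^SO = 5·16 = 80.
W^SO = (Σα)·S^SO − ½·5·(Σα)² = (5/2)·16² = 640.
Deadweight loss = W^SO − W^NE = 415.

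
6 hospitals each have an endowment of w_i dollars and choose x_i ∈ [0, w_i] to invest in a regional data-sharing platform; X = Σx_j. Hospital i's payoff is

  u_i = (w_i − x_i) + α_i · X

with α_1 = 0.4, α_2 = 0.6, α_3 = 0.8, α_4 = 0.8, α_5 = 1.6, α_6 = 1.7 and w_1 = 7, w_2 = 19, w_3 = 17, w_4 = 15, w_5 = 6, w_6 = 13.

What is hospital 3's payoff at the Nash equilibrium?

∂u_i/∂x_i = α_i − 1, so hospital i contributes w_i if α_i > 1, else 0.
α_i > 1 for i ∈ {5, 6}; NE contributions (0, 0, 0, 0, 6, 13), X = 19.
u_3 = (17 − 0) + 0.8·19 = 32.2.

32.2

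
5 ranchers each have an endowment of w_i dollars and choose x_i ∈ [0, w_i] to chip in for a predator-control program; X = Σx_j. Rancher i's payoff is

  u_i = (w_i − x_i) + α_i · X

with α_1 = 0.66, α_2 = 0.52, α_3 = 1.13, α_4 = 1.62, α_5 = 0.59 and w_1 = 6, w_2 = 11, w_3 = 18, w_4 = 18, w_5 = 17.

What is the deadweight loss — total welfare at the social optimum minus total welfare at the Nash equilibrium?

119.68

∂u_i/∂x_i = α_i − 1, so rancher i contributes w_i if α_i > 1, else 0.
α_i > 1 for i ∈ {3, 4}; NE contributions (0, 0, 18, 18, 0), X = 36.
W^NE = Σw_i − X^NE + (Σα_i)·X^NE = 70 + 3.52·36 = 196.72.
Planner: ∂(Σu_j)/∂x_i = Σα_j − 1 = 3.52 > 0, so everyone contributes w_i; X^SO = 70, W^SO = 70 + 3.52·70 = 316.4.
Deadweight loss = 119.68.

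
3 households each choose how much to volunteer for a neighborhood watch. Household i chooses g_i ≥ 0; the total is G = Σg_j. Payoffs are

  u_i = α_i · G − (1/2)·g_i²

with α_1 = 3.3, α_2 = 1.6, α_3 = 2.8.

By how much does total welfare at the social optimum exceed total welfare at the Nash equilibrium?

Household i's FOC: ∂u_i/∂g_i = α_i − g_i = 0, so g_i* = α_i.
NE contributions = (3.3, 1.6, 2.8); G = 7.7.
W^NE = (Σα)·G − ½Σα_i² = 7.7² − ½·21.29 = 48.645.
Planner sets g_i = Σα_j = 7.7 for every i, so G^SO = 3·7.7 = 23.1.
W^SO = (Σα)·G^SO − ½·3·(Σα)² = (3/2)·7.7² = 88.935.
Deadweight loss = W^SO − W^NE = 40.29.

40.29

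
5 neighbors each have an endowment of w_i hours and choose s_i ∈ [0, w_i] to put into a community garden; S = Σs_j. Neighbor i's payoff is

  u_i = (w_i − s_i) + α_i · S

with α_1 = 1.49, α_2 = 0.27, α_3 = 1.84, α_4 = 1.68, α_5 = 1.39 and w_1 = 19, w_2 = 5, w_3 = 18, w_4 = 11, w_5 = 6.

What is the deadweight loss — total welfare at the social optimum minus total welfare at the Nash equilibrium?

28.35

∂u_i/∂s_i = α_i − 1, so neighbor i contributes w_i if α_i > 1, else 0.
α_i > 1 for i ∈ {1, 3, 4, 5}; NE contributions (19, 0, 18, 11, 6), S = 54.
W^NE = Σw_i − S^NE + (Σα_i)·S^NE = 59 + 5.67·54 = 365.18.
Planner: ∂(Σu_j)/∂s_i = Σα_j − 1 = 5.67 > 0, so everyone contributes w_i; S^SO = 59, W^SO = 59 + 5.67·59 = 393.53.
Deadweight loss = 28.35.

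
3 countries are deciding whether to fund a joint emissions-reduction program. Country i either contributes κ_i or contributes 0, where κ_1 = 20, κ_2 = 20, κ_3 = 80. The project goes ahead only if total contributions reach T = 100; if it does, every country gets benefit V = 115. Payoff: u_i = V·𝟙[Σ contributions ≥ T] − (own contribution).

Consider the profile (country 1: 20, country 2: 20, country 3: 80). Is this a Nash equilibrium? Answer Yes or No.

Total = 120 ≥ 100: provided.
Country 1 (pledges 20, payoff 95): dropping to 0 → total 100, payoff 115. Profitable deviation.

No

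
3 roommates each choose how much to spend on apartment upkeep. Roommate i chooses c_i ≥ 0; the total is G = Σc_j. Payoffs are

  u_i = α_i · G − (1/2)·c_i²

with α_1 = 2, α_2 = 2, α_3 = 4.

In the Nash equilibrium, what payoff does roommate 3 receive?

24

Roommate i's FOC: ∂u_i/∂c_i = α_i − c_i = 0, so c_i* = α_i.
NE contributions = (2, 2, 4); G = 8.
u_3 = α_3·G − ½·(c_3)² = 4·8 − ½·4² = 24.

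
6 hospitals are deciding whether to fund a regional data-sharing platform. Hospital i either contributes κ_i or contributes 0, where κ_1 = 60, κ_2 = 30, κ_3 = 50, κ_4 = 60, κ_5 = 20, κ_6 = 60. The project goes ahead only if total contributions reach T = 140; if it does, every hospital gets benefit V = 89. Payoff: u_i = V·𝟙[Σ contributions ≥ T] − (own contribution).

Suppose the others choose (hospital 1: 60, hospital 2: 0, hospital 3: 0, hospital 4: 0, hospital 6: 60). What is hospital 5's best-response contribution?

20

Others' total = 120. Contributing 20 brings total to 140 ≥ 140: gain V − κ_5 = 69.
Best response: 20.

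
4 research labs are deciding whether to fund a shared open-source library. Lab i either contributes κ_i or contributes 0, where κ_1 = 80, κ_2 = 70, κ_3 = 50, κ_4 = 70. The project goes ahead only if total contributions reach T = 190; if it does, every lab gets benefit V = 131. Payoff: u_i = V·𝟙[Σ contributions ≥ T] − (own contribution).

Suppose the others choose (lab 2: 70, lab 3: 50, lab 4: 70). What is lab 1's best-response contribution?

0

Others' total = 190 ≥ 190; contributing adds cost 80 for no extra benefit.
Best response: 0.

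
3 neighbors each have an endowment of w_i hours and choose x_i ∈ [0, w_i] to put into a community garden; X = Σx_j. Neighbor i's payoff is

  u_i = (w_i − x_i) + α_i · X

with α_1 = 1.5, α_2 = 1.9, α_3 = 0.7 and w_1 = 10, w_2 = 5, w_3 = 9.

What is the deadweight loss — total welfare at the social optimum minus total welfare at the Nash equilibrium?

∂u_i/∂x_i = α_i − 1, so neighbor i contributes w_i if α_i > 1, else 0.
α_i > 1 for i ∈ {1, 2}; NE contributions (10, 5, 0), X = 15.
W^NE = Σw_i − X^NE + (Σα_i)·X^NE = 24 + 3.1·15 = 70.5.
Planner: ∂(Σu_j)/∂x_i = Σα_j − 1 = 3.1 > 0, so everyone contributes w_i; X^SO = 24, W^SO = 24 + 3.1·24 = 98.4.
Deadweight loss = 27.9.

27.9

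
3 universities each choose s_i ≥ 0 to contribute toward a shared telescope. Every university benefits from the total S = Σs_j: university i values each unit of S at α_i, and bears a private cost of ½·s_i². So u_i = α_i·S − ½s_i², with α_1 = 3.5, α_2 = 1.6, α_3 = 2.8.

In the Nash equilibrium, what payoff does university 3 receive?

18.2

University i's FOC: ∂u_i/∂s_i = α_i − s_i = 0, so s_i* = α_i.
NE contributions = (3.5, 1.6, 2.8); S = 7.9.
u_3 = α_3·S − ½·(s_3)² = 2.8·7.9 − ½·2.8² = 18.2.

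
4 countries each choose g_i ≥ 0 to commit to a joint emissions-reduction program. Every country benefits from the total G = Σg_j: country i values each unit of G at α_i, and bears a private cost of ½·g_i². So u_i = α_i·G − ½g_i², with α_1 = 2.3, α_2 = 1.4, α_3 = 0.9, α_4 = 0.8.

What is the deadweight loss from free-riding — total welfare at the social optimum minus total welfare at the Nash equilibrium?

Country i's FOC: ∂u_i/∂g_i = α_i − g_i = 0, so g_i* = α_i.
NE contributions = (2.3, 1.4, 0.9, 0.8); G = 5.4.
W^NE = (Σα)·G − ½Σα_i² = 5.4² − ½·8.7 = 24.81.
Planner sets g_i = Σα_j = 5.4 for every i, so G^SO = 4·5.4 = 21.6.
W^SO = (Σα)·G^SO − ½·4·(Σα)² = (4/2)·5.4² = 58.32.
Deadweight loss = W^SO − W^NE = 33.51.

33.51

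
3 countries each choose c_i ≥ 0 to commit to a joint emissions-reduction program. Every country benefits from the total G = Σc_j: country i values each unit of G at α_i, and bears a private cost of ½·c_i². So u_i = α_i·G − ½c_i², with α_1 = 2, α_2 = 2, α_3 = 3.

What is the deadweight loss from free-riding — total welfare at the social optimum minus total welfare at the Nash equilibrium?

33

Country i's FOC: ∂u_i/∂c_i = α_i − c_i = 0, so c_i* = α_i.
NE contributions = (2, 2, 3); G = 7.
W^NE = (Σα)·G − ½Σα_i² = 7² − ½·17 = 40.5.
Planner sets c_i = Σα_j = 7 for every i, so G^SO = 3·7 = 21.
W^SO = (Σα)·G^SO − ½·3·(Σα)² = (3/2)·7² = 73.5.
Deadweight loss = W^SO − W^NE = 33.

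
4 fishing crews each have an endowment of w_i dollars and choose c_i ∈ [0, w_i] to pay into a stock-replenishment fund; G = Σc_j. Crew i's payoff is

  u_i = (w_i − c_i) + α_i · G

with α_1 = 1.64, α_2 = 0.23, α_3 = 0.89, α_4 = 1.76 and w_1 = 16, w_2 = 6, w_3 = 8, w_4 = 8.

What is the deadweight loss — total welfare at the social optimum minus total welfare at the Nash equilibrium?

49.28

∂u_i/∂c_i = α_i − 1, so crew i contributes w_i if α_i > 1, else 0.
α_i > 1 for i ∈ {1, 4}; NE contributions (16, 0, 0, 8), G = 24.
W^NE = Σw_i − G^NE + (Σα_i)·G^NE = 38 + 3.52·24 = 122.48.
Planner: ∂(Σu_j)/∂c_i = Σα_j − 1 = 3.52 > 0, so everyone contributes w_i; G^SO = 38, W^SO = 38 + 3.52·38 = 171.76.
Deadweight loss = 49.28.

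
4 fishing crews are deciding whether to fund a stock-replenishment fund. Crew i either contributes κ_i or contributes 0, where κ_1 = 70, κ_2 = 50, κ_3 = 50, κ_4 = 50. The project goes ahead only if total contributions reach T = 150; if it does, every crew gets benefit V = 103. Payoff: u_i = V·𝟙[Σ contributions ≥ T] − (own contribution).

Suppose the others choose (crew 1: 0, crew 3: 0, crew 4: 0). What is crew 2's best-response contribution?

Others' total = 0. Even contributing 50 gives 50 < 150: no benefit either way.
Best response: 0.

0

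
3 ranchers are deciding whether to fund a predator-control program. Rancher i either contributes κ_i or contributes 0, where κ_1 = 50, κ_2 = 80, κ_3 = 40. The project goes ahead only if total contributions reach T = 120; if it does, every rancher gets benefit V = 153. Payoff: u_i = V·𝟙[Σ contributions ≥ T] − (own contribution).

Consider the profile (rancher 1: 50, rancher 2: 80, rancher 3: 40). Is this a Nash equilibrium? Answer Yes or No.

Total = 170 ≥ 120: provided.
Rancher 1 (pledges 50, payoff 103): dropping to 0 → total 120, payoff 153. Profitable deviation.

No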